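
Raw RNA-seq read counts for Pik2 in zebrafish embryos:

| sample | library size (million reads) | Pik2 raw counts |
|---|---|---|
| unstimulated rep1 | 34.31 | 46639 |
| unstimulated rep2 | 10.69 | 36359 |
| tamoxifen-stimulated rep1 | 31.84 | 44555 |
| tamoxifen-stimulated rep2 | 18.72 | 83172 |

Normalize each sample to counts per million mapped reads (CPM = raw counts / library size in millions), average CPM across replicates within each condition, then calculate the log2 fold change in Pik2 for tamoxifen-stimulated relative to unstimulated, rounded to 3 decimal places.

0.295

CPM(unstimulated rep1) = 46639 / 34.31 = 1359.3413
CPM(unstimulated rep2) = 36359 / 10.69 = 3401.2161
CPM(tamoxifen-stimulated rep1) = 44555 / 31.84 = 1399.3405
CPM(tamoxifen-stimulated rep2) = 83172 / 18.72 = 4442.9487
mean CPM(unstimulated) = 2380.2787; mean CPM(tamoxifen-stimulated) = 2921.1446
Fold change = 2921.1446 / 2380.2787 = 1.22723
log2(1.22723) = 0.2954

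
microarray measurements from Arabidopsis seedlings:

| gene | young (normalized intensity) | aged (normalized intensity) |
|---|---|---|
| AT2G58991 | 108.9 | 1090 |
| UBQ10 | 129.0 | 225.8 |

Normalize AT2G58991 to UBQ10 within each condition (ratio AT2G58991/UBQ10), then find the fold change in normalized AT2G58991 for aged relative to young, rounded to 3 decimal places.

5.718

AT2G58991/UBQ10 (young) = 108.9 / 129.0 = 0.84419
AT2G58991/UBQ10 (aged) = 1090 / 225.8 = 4.8273
Fold change = 4.8273 / 0.84419 = 5.7183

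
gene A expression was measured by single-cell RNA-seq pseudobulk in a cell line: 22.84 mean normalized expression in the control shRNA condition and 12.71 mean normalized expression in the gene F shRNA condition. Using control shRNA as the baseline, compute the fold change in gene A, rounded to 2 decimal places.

Fold change = 12.71 / 22.84 = 0.556
gene A is downregulated.

0.56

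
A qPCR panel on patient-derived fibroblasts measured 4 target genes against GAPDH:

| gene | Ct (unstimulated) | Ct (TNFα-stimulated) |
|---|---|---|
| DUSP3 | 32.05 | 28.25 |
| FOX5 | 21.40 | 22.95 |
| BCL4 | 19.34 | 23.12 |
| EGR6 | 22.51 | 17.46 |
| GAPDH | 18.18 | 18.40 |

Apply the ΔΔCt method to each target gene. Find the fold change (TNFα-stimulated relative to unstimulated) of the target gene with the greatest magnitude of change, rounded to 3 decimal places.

38.586

DUSP3: ΔΔCt = (28.25−18.40) − (32.05−18.18) = 9.85 − 13.87 = -4.02; fold change = 2^4.02 = 16.223
FOX5: ΔΔCt = (22.95−18.40) − (21.40−18.18) = 4.55 − 3.22 = 1.33; fold change = 2^-1.33 = 0.398
BCL4: ΔΔCt = (23.12−18.40) − (19.34−18.18) = 4.72 − 1.16 = 3.56; fold change = 2^-3.56 = 0.085
EGR6: ΔΔCt = (17.46−18.40) − (22.51−18.18) = -0.94 − 4.33 = -5.27; fold change = 2^5.27 = 38.586
EGR6 has the largest |ΔΔCt| = 5.27.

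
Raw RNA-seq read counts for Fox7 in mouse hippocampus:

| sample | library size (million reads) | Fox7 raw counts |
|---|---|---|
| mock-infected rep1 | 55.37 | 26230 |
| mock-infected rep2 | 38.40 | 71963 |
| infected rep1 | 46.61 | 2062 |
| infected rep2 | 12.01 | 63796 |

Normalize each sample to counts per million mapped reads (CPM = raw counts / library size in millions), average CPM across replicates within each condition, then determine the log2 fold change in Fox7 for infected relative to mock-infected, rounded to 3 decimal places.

CPM(mock-infected rep1) = 26230 / 55.37 = 473.7222
CPM(mock-infected rep2) = 71963 / 38.40 = 1874.0365
CPM(infected rep1) = 2062 / 46.61 = 44.2394
CPM(infected rep2) = 63796 / 12.01 = 5311.9067
mean CPM(mock-infected) = 1173.8793; mean CPM(infected) = 2678.0731
Fold change = 2678.0731 / 1173.8793 = 2.28139
log2(2.28139) = 1.1899

1.190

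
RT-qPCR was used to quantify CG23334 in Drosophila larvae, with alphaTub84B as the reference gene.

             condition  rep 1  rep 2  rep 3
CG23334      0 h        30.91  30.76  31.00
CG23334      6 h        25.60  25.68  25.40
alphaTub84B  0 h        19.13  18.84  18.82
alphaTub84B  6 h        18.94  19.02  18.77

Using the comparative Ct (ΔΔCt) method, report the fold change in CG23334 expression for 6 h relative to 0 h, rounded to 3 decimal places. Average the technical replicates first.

39.671

Mean Ct: CG23334 0 h 30.890; CG23334 6 h 25.560; alphaTub84B 0 h 18.930; alphaTub84B 6 h 18.910
ΔCt(0 h) = 30.890 − 18.930 = 11.960
ΔCt(6 h) = 25.560 − 18.910 = 6.650
ΔΔCt = 6.650 − 11.960 = -5.310
Fold change = 2^(−(-5.310)) = 2^5.310 = 39.6706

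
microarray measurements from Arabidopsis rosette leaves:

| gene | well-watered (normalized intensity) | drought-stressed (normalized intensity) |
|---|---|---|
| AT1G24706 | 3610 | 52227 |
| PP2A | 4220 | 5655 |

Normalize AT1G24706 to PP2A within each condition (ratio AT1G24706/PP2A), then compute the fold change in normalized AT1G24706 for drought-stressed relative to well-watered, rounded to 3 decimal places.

AT1G24706/PP2A (well-watered) = 3610 / 4220 = 0.85545
AT1G24706/PP2A (drought-stressed) = 52227 / 5655 = 9.2355
Fold change = 9.2355 / 0.85545 = 10.7961

10.796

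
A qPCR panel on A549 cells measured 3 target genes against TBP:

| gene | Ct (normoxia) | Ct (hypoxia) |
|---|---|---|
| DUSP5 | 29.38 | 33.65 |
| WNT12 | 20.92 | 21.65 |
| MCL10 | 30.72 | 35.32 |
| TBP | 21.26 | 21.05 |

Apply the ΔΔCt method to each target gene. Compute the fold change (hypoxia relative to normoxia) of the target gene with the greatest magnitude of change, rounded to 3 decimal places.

DUSP5: ΔΔCt = (33.65−21.05) − (29.38−21.26) = 12.60 − 8.12 = 4.48; fold change = 2^-4.48 = 0.045
WNT12: ΔΔCt = (21.65−21.05) − (20.92−21.26) = 0.60 − (-0.34) = 0.94; fold change = 2^-0.94 = 0.521
MCL10: ΔΔCt = (35.32−21.05) − (30.72−21.26) = 14.27 − 9.46 = 4.81; fold change = 2^-4.81 = 0.036
MCL10 has the largest |ΔΔCt| = 4.81.

0.036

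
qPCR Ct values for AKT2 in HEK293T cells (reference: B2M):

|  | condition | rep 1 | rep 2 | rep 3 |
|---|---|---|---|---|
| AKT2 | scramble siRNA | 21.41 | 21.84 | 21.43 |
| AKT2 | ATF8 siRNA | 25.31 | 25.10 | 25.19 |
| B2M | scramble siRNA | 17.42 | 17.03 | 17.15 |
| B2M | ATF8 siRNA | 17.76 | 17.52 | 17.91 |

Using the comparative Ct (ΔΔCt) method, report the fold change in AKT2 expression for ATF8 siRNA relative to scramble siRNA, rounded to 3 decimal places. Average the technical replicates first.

Mean Ct: AKT2 scramble siRNA 21.560; AKT2 ATF8 siRNA 25.200; B2M scramble siRNA 17.200; B2M ATF8 siRNA 17.730
ΔCt(scramble siRNA) = 21.560 − 17.200 = 4.360
ΔCt(ATF8 siRNA) = 25.200 − 17.730 = 7.470
ΔΔCt = 7.470 − 4.360 = 3.110
Fold change = 2^(−3.110) = 0.1158

0.116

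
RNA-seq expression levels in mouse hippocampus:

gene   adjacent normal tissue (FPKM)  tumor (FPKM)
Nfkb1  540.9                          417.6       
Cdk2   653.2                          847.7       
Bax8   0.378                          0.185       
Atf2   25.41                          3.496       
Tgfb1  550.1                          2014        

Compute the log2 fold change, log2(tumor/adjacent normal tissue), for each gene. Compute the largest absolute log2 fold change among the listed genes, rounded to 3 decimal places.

2.862

log2(417.6/540.9) = -0.373  (Nfkb1)
log2(847.7/653.2) = 0.376  (Cdk2)
log2(0.185/0.378) = -1.031  (Bax8)
log2(3.496/25.41) = -2.862  (Atf2)
log2(2014/550.1) = 1.872  (Tgfb1)
The largest magnitude belongs to Atf2.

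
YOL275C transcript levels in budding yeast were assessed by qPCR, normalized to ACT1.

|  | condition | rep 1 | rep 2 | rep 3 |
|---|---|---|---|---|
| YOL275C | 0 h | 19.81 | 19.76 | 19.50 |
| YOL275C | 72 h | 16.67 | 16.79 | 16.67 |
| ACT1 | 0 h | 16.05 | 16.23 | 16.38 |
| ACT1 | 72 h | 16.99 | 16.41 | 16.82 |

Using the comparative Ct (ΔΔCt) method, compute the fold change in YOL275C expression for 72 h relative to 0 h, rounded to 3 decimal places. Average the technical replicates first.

11.314

Mean Ct: YOL275C 0 h 19.690; YOL275C 72 h 16.710; ACT1 0 h 16.220; ACT1 72 h 16.740
ΔCt(0 h) = 19.690 − 16.220 = 3.470
ΔCt(72 h) = 16.710 − 16.740 = -0.030
ΔΔCt = -0.030 − 3.470 = -3.500
Fold change = 2^(−(-3.500)) = 2^3.500 = 11.3137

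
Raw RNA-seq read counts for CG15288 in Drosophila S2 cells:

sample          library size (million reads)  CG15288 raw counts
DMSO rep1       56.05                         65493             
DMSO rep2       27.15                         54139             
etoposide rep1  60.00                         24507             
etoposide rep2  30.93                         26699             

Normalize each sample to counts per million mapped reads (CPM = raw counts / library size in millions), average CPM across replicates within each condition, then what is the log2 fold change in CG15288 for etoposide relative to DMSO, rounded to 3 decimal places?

CPM(DMSO rep1) = 65493 / 56.05 = 1168.4746
CPM(DMSO rep2) = 54139 / 27.15 = 1994.0700
CPM(etoposide rep1) = 24507 / 60.00 = 408.4500
CPM(etoposide rep2) = 26699 / 30.93 = 863.2072
mean CPM(DMSO) = 1581.2723; mean CPM(etoposide) = 635.8286
Fold change = 635.8286 / 1581.2723 = 0.40210
log2(0.40210) = -1.3144

-1.314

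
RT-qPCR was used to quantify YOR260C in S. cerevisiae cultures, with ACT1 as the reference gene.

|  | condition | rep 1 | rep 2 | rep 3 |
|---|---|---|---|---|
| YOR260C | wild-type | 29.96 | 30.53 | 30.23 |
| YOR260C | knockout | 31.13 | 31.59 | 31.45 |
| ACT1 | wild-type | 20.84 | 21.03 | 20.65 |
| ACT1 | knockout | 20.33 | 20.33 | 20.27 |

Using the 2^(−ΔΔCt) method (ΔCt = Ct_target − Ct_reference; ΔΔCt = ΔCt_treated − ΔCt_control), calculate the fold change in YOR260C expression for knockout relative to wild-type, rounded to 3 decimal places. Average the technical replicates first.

0.312

Mean Ct: YOR260C wild-type 30.240; YOR260C knockout 31.390; ACT1 wild-type 20.840; ACT1 knockout 20.310
ΔCt(wild-type) = 30.240 − 20.840 = 9.400
ΔCt(knockout) = 31.390 − 20.310 = 11.080
ΔΔCt = 11.080 − 9.400 = 1.680
Fold change = 2^(−1.680) = 0.3121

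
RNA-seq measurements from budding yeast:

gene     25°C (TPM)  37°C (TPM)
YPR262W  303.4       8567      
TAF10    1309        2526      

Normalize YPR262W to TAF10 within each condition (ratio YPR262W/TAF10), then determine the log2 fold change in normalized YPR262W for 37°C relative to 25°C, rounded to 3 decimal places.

3.871

YPR262W/TAF10 (25°C) = 303.4 / 1309 = 0.23178
YPR262W/TAF10 (37°C) = 8567 / 2526 = 3.3915
Fold change = 3.3915 / 0.23178 = 14.6325
log2(14.6325) = 3.8711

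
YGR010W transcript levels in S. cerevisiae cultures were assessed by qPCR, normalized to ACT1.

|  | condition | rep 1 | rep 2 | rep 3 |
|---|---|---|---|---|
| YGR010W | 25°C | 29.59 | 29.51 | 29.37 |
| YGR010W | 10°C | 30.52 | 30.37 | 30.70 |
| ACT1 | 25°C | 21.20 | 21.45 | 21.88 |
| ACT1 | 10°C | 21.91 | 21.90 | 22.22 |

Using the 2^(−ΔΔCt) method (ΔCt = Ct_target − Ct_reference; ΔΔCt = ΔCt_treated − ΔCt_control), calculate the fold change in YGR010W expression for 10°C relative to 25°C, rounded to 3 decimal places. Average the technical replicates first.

Mean Ct: YGR010W 25°C 29.490; YGR010W 10°C 30.530; ACT1 25°C 21.510; ACT1 10°C 22.010
ΔCt(25°C) = 29.490 − 21.510 = 7.980
ΔCt(10°C) = 30.530 − 22.010 = 8.520
ΔΔCt = 8.520 − 7.980 = 0.540
Fold change = 2^(−0.540) = 0.6878

0.688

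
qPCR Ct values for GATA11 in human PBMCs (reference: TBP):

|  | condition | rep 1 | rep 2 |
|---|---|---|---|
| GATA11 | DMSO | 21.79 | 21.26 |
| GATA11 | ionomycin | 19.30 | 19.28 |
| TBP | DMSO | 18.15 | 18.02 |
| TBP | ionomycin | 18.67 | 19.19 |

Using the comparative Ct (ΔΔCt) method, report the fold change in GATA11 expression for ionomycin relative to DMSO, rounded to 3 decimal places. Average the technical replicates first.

8.456

Mean Ct: GATA11 DMSO 21.525; GATA11 ionomycin 19.290; TBP DMSO 18.085; TBP ionomycin 18.930
ΔCt(DMSO) = 21.525 − 18.085 = 3.440
ΔCt(ionomycin) = 19.290 − 18.930 = 0.360
ΔΔCt = 0.360 − 3.440 = -3.080
Fold change = 2^(−(-3.080)) = 2^3.080 = 8.4561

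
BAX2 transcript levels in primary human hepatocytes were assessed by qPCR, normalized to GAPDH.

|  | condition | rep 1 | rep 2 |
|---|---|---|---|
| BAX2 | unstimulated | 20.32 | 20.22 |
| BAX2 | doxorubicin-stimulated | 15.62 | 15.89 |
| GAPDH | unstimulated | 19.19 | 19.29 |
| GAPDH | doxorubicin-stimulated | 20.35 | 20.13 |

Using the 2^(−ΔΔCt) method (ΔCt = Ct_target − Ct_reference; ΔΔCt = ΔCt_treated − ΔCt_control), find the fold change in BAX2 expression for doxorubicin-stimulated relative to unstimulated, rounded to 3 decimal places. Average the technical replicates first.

Mean Ct: BAX2 unstimulated 20.270; BAX2 doxorubicin-stimulated 15.755; GAPDH unstimulated 19.240; GAPDH doxorubicin-stimulated 20.240
ΔCt(unstimulated) = 20.270 − 19.240 = 1.030
ΔCt(doxorubicin-stimulated) = 15.755 − 20.240 = -4.485
ΔΔCt = -4.485 − 1.030 = -5.515
Fold change = 2^(−(-5.515)) = 2^5.515 = 45.7278

45.728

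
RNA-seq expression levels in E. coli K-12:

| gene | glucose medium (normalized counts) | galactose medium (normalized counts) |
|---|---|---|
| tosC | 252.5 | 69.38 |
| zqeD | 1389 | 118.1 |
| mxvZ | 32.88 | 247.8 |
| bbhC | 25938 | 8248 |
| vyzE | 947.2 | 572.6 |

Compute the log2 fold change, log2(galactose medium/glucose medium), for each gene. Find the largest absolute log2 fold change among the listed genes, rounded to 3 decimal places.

3.556

log2(69.38/252.5) = -1.864  (tosC)
log2(118.1/1389) = -3.556  (zqeD)
log2(247.8/32.88) = 2.914  (mxvZ)
log2(8248/25938) = -1.653  (bbhC)
log2(572.6/947.2) = -0.726  (vyzE)
The largest magnitude belongs to zqeD.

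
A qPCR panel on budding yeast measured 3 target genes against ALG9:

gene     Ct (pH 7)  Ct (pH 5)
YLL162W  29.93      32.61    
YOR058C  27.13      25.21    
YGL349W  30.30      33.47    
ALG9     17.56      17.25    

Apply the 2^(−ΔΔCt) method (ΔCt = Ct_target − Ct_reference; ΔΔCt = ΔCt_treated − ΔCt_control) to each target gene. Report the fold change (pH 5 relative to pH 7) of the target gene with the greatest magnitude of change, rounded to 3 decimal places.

0.090

YLL162W: ΔΔCt = (32.61−17.25) − (29.93−17.56) = 15.36 − 12.37 = 2.99; fold change = 2^-2.99 = 0.126
YOR058C: ΔΔCt = (25.21−17.25) − (27.13−17.56) = 7.96 − 9.57 = -1.61; fold change = 2^1.61 = 3.053
YGL349W: ΔΔCt = (33.47−17.25) − (30.30−17.56) = 16.22 − 12.74 = 3.48; fold change = 2^-3.48 = 0.090
YGL349W has the largest |ΔΔCt| = 3.48.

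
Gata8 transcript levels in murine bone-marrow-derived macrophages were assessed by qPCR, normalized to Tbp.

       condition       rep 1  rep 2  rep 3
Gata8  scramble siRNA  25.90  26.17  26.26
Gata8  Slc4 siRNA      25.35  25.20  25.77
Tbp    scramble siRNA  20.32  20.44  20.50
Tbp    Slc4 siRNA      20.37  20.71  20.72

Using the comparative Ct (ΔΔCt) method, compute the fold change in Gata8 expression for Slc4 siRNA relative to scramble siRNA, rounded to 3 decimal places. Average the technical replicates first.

Mean Ct: Gata8 scramble siRNA 26.110; Gata8 Slc4 siRNA 25.440; Tbp scramble siRNA 20.420; Tbp Slc4 siRNA 20.600
ΔCt(scramble siRNA) = 26.110 − 20.420 = 5.690
ΔCt(Slc4 siRNA) = 25.440 − 20.600 = 4.840
ΔΔCt = 4.840 − 5.690 = -0.850
Fold change = 2^(−(-0.850)) = 2^0.850 = 1.8025

1.803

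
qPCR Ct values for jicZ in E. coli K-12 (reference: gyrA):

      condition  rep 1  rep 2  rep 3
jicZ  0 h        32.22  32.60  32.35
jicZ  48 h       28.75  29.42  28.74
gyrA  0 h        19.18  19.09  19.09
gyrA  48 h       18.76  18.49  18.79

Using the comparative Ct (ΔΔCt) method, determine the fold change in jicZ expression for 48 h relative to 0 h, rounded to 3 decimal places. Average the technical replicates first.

Mean Ct: jicZ 0 h 32.390; jicZ 48 h 28.970; gyrA 0 h 19.120; gyrA 48 h 18.680
ΔCt(0 h) = 32.390 − 19.120 = 13.270
ΔCt(48 h) = 28.970 − 18.680 = 10.290
ΔΔCt = 10.290 − 13.270 = -2.980
Fold change = 2^(−(-2.980)) = 2^2.980 = 7.8899

7.890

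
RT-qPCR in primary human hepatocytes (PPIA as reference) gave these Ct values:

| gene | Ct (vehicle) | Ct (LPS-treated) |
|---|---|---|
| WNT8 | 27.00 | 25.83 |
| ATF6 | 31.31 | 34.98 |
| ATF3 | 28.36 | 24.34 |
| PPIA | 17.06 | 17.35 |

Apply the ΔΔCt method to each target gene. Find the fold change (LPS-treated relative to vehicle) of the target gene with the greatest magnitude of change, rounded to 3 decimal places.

19.835

WNT8: ΔΔCt = (25.83−17.35) − (27.00−17.06) = 8.48 − 9.94 = -1.46; fold change = 2^1.46 = 2.751
ATF6: ΔΔCt = (34.98−17.35) − (31.31−17.06) = 17.63 − 14.25 = 3.38; fold change = 2^-3.38 = 0.096
ATF3: ΔΔCt = (24.34−17.35) − (28.36−17.06) = 6.99 − 11.30 = -4.31; fold change = 2^4.31 = 19.835
ATF3 has the largest |ΔΔCt| = 4.31.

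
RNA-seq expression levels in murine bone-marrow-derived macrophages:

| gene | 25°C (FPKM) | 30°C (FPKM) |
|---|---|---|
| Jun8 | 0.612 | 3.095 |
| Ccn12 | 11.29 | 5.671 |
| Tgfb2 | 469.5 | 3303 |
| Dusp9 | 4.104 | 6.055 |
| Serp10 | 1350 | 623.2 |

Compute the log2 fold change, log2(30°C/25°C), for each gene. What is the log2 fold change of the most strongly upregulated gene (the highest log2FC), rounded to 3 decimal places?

2.815

log2(3.095/0.612) = 2.338  (Jun8)
log2(5.671/11.29) = -0.993  (Ccn12)
log2(3303/469.5) = 2.815  (Tgfb2)
log2(6.055/4.104) = 0.561  (Dusp9)
log2(623.2/1350) = -1.115  (Serp10)
Tgfb2 is most strongly upregulated.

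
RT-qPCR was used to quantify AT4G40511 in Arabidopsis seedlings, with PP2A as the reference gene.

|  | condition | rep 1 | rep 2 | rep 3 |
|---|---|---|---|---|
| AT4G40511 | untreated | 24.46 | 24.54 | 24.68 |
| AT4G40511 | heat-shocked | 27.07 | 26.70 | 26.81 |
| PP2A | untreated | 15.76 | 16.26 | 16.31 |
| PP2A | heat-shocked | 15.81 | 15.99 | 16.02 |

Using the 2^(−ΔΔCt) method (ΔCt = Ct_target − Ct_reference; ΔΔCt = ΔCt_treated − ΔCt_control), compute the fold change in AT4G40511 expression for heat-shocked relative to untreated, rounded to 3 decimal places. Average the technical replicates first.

Mean Ct: AT4G40511 untreated 24.560; AT4G40511 heat-shocked 26.860; PP2A untreated 16.110; PP2A heat-shocked 15.940
ΔCt(untreated) = 24.560 − 16.110 = 8.450
ΔCt(heat-shocked) = 26.860 − 15.940 = 10.920
ΔΔCt = 10.920 − 8.450 = 2.470
Fold change = 2^(−2.470) = 0.1805

0.180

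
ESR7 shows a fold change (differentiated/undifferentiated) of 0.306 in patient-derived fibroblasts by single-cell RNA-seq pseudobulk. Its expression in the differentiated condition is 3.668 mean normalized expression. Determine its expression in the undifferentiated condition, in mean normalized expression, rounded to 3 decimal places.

11.987

undifferentiated expression = 3.668 / 0.306 = 11.987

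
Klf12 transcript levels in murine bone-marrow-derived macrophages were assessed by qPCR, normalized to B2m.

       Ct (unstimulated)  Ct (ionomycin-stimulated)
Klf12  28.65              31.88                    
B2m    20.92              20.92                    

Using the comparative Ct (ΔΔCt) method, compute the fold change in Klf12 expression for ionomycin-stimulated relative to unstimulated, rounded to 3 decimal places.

0.107

ΔCt(unstimulated) = 28.650 − 20.920 = 7.730
ΔCt(ionomycin-stimulated) = 31.880 − 20.920 = 10.960
ΔΔCt = 10.960 − 7.730 = 3.230
Fold change = 2^(−3.230) = 0.1066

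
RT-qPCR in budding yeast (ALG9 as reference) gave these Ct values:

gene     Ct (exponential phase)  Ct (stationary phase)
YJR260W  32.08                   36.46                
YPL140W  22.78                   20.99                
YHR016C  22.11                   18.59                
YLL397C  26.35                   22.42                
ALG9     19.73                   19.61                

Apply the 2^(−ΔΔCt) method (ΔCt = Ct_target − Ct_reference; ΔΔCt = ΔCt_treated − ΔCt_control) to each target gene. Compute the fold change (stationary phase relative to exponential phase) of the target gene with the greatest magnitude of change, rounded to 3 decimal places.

0.044

YJR260W: ΔΔCt = (36.46−19.61) − (32.08−19.73) = 16.85 − 12.35 = 4.50; fold change = 2^-4.50 = 0.044
YPL140W: ΔΔCt = (20.99−19.61) − (22.78−19.73) = 1.38 − 3.05 = -1.67; fold change = 2^1.67 = 3.182
YHR016C: ΔΔCt = (18.59−19.61) − (22.11−19.73) = -1.02 − 2.38 = -3.40; fold change = 2^3.40 = 10.556
YLL397C: ΔΔCt = (22.42−19.61) − (26.35−19.73) = 2.81 − 6.62 = -3.81; fold change = 2^3.81 = 14.026
YJR260W has the largest |ΔΔCt| = 4.50.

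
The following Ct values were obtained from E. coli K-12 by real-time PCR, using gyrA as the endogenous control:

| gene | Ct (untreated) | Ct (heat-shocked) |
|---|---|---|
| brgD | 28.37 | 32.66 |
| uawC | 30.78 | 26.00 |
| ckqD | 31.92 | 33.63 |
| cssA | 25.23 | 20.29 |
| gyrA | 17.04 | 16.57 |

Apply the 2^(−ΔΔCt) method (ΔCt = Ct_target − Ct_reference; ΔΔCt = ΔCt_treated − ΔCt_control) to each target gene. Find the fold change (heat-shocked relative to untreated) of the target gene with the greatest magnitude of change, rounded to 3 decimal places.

0.037

brgD: ΔΔCt = (32.66−16.57) − (28.37−17.04) = 16.09 − 11.33 = 4.76; fold change = 2^-4.76 = 0.037
uawC: ΔΔCt = (26.00−16.57) − (30.78−17.04) = 9.43 − 13.74 = -4.31; fold change = 2^4.31 = 19.835
ckqD: ΔΔCt = (33.63−16.57) − (31.92−17.04) = 17.06 − 14.88 = 2.18; fold change = 2^-2.18 = 0.221
cssA: ΔΔCt = (20.29−16.57) − (25.23−17.04) = 3.72 − 8.19 = -4.47; fold change = 2^4.47 = 22.162
brgD has the largest |ΔΔCt| = 4.76.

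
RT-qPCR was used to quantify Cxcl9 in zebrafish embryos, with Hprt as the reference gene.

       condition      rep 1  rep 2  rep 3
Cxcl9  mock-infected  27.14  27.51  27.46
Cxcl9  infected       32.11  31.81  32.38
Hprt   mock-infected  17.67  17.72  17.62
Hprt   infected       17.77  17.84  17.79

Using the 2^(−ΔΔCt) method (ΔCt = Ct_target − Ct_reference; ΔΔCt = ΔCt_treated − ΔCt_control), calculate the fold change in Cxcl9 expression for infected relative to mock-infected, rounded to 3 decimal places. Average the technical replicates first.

Mean Ct: Cxcl9 mock-infected 27.370; Cxcl9 infected 32.100; Hprt mock-infected 17.670; Hprt infected 17.800
ΔCt(mock-infected) = 27.370 − 17.670 = 9.700
ΔCt(infected) = 32.100 − 17.800 = 14.300
ΔΔCt = 14.300 − 9.700 = 4.600
Fold change = 2^(−4.600) = 0.0412

0.041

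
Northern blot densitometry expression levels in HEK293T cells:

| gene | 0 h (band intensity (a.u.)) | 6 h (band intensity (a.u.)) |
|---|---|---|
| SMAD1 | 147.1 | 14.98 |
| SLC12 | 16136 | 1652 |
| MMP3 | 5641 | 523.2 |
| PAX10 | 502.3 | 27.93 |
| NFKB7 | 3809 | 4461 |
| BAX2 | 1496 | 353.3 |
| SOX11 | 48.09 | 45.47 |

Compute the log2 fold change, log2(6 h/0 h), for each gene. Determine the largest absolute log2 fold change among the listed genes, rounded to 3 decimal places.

4.169

log2(14.98/147.1) = -3.296  (SMAD1)
log2(1652/16136) = -3.288  (SLC12)
log2(523.2/5641) = -3.431  (MMP3)
log2(27.93/502.3) = -4.169  (PAX10)
log2(4461/3809) = 0.228  (NFKB7)
log2(353.3/1496) = -2.082  (BAX2)
log2(45.47/48.09) = -0.081  (SOX11)
The largest magnitude belongs to PAX10.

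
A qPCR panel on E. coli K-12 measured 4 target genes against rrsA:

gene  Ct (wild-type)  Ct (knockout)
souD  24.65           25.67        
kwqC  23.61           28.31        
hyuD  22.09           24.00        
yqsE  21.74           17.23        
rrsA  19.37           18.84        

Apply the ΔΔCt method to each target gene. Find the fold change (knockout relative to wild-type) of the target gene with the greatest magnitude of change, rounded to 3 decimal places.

0.027

souD: ΔΔCt = (25.67−18.84) − (24.65−19.37) = 6.83 − 5.28 = 1.55; fold change = 2^-1.55 = 0.342
kwqC: ΔΔCt = (28.31−18.84) − (23.61−19.37) = 9.47 − 4.24 = 5.23; fold change = 2^-5.23 = 0.027
hyuD: ΔΔCt = (24.00−18.84) − (22.09−19.37) = 5.16 − 2.72 = 2.44; fold change = 2^-2.44 = 0.184
yqsE: ΔΔCt = (17.23−18.84) − (21.74−19.37) = -1.61 − 2.37 = -3.98; fold change = 2^3.98 = 15.780
kwqC has the largest |ΔΔCt| = 5.23.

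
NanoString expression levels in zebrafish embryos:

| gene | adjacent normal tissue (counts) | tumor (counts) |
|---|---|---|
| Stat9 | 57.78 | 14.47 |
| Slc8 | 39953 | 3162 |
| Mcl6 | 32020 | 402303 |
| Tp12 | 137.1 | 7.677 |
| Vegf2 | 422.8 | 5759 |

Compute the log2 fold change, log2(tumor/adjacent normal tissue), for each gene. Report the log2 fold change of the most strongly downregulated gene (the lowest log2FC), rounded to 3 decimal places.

log2(14.47/57.78) = -1.998  (Stat9)
log2(3162/39953) = -3.659  (Slc8)
log2(402303/32020) = 3.651  (Mcl6)
log2(7.677/137.1) = -4.159  (Tp12)
log2(5759/422.8) = 3.768  (Vegf2)
Tp12 is most strongly downregulated.

-4.159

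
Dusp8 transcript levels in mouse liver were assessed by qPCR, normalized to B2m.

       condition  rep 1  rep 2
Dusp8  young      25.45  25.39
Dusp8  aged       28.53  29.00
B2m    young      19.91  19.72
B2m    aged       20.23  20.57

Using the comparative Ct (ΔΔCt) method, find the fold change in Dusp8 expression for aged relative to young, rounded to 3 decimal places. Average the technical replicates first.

0.148

Mean Ct: Dusp8 young 25.420; Dusp8 aged 28.765; B2m young 19.815; B2m aged 20.400
ΔCt(young) = 25.420 − 19.815 = 5.605
ΔCt(aged) = 28.765 − 20.400 = 8.365
ΔΔCt = 8.365 − 5.605 = 2.760
Fold change = 2^(−2.760) = 0.1476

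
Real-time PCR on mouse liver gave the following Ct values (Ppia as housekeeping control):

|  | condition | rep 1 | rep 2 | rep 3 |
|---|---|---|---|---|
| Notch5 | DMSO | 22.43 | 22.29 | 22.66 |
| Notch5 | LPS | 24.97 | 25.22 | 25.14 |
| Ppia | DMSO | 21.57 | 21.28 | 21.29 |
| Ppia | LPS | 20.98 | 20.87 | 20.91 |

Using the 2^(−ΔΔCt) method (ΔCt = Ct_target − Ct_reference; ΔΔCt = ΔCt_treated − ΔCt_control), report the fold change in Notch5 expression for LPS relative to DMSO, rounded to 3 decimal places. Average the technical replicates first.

Mean Ct: Notch5 DMSO 22.460; Notch5 LPS 25.110; Ppia DMSO 21.380; Ppia LPS 20.920
ΔCt(DMSO) = 22.460 − 21.380 = 1.080
ΔCt(LPS) = 25.110 − 20.920 = 4.190
ΔΔCt = 4.190 − 1.080 = 3.110
Fold change = 2^(−3.110) = 0.1158

0.116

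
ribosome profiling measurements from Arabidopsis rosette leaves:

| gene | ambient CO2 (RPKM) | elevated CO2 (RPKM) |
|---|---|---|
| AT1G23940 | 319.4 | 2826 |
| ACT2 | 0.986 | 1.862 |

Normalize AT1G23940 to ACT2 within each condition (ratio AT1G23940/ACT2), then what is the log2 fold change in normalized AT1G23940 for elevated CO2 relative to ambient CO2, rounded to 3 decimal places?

AT1G23940/ACT2 (ambient CO2) = 319.4 / 0.986 = 323.94
AT1G23940/ACT2 (elevated CO2) = 2826 / 1.862 = 1517.7
Fold change = 1517.7 / 323.94 = 4.6853
log2(4.6853) = 2.2281

2.228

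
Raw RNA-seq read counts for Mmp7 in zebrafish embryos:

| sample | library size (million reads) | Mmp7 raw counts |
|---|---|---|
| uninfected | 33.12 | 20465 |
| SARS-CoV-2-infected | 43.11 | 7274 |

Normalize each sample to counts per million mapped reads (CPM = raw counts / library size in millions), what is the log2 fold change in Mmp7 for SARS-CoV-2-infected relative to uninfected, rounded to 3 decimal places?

CPM(uninfected) = 20465 / 33.12 = 617.9046
CPM(SARS-CoV-2-infected) = 7274 / 43.11 = 168.7312
Fold change = 168.7312 / 617.9046 = 0.27307
log2(0.27307) = -1.8727

-1.873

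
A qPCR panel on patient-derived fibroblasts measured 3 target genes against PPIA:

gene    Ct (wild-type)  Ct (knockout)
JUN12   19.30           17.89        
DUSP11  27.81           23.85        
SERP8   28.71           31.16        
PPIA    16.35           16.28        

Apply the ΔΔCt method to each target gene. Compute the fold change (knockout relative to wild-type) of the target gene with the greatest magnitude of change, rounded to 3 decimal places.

14.825

JUN12: ΔΔCt = (17.89−16.28) − (19.30−16.35) = 1.61 − 2.95 = -1.34; fold change = 2^1.34 = 2.532
DUSP11: ΔΔCt = (23.85−16.28) − (27.81−16.35) = 7.57 − 11.46 = -3.89; fold change = 2^3.89 = 14.825
SERP8: ΔΔCt = (31.16−16.28) − (28.71−16.35) = 14.88 − 12.36 = 2.52; fold change = 2^-2.52 = 0.174
DUSP11 has the largest |ΔΔCt| = 3.89.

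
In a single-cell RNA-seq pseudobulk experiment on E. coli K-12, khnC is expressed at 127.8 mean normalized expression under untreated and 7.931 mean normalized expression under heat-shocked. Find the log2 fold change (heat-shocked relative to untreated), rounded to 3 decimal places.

Fold change = 7.931 / 127.8 = 0.0621
log2(0.0621) = -4.0102

-4.010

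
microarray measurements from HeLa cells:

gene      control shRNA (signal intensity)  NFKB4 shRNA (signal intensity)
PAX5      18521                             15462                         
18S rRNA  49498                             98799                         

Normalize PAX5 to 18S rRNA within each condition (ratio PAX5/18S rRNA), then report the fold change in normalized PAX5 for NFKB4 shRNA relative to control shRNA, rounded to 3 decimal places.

0.418

PAX5/18S rRNA (control shRNA) = 18521 / 49498 = 0.37418
PAX5/18S rRNA (NFKB4 shRNA) = 15462 / 98799 = 0.1565
Fold change = 0.1565 / 0.37418 = 0.4183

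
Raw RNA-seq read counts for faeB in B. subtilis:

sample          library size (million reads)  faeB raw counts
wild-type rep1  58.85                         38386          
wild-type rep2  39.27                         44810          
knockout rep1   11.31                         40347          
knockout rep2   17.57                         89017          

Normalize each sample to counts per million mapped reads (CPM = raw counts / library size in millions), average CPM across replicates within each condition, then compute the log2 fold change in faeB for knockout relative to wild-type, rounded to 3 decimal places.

CPM(wild-type rep1) = 38386 / 58.85 = 652.2685
CPM(wild-type rep2) = 44810 / 39.27 = 1141.0746
CPM(knockout rep1) = 40347 / 11.31 = 3567.3740
CPM(knockout rep2) = 89017 / 17.57 = 5066.4200
mean CPM(wild-type) = 896.6715; mean CPM(knockout) = 4316.8970
Fold change = 4316.8970 / 896.6715 = 4.81436
log2(4.81436) = 2.2673

2.267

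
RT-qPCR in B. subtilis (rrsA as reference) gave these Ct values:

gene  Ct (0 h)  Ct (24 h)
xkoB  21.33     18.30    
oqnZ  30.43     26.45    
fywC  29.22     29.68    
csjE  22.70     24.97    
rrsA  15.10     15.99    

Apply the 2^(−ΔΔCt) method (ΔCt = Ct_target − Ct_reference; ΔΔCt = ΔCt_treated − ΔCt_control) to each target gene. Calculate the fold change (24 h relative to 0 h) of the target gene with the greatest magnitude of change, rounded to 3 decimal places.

29.243

xkoB: ΔΔCt = (18.30−15.99) − (21.33−15.10) = 2.31 − 6.23 = -3.92; fold change = 2^3.92 = 15.137
oqnZ: ΔΔCt = (26.45−15.99) − (30.43−15.10) = 10.46 − 15.33 = -4.87; fold change = 2^4.87 = 29.243
fywC: ΔΔCt = (29.68−15.99) − (29.22−15.10) = 13.69 − 14.12 = -0.43; fold change = 2^0.43 = 1.347
csjE: ΔΔCt = (24.97−15.99) − (22.70−15.10) = 8.98 − 7.60 = 1.38; fold change = 2^-1.38 = 0.384
oqnZ has the largest |ΔΔCt| = 4.87.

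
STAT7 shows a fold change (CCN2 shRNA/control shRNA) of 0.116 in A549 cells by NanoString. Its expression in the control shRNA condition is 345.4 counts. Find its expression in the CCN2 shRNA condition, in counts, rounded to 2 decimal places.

40.07

CCN2 shRNA expression = 345.4 × 0.116 = 40.07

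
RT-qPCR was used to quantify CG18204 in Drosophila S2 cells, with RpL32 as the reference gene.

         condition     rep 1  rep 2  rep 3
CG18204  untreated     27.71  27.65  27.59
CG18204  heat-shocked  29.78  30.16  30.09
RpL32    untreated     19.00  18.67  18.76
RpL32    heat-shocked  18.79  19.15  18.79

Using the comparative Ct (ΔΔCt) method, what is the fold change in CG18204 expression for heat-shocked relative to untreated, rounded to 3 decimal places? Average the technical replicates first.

0.209

Mean Ct: CG18204 untreated 27.650; CG18204 heat-shocked 30.010; RpL32 untreated 18.810; RpL32 heat-shocked 18.910
ΔCt(untreated) = 27.650 − 18.810 = 8.840
ΔCt(heat-shocked) = 30.010 − 18.910 = 11.100
ΔΔCt = 11.100 − 8.840 = 2.260
Fold change = 2^(−2.260) = 0.2088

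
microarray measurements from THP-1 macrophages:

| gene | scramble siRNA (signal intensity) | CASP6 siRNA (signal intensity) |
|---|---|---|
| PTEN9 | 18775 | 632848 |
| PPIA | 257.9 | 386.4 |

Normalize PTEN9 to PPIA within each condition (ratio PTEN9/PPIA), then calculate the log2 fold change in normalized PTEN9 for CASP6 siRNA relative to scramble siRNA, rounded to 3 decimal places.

4.492

PTEN9/PPIA (scramble siRNA) = 18775 / 257.9 = 72.8
PTEN9/PPIA (CASP6 siRNA) = 632848 / 386.4 = 1637.8
Fold change = 1637.8 / 72.8 = 22.4975
log2(22.4975) = 4.4917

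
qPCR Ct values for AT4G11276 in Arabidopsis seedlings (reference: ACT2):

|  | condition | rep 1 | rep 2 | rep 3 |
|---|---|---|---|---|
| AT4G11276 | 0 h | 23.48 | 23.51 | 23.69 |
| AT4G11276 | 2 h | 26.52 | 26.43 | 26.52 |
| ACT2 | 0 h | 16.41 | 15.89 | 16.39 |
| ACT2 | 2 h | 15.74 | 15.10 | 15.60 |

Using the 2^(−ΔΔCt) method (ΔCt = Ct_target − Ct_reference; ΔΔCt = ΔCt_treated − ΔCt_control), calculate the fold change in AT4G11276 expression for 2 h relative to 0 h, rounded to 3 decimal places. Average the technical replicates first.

0.078

Mean Ct: AT4G11276 0 h 23.560; AT4G11276 2 h 26.490; ACT2 0 h 16.230; ACT2 2 h 15.480
ΔCt(0 h) = 23.560 − 16.230 = 7.330
ΔCt(2 h) = 26.490 − 15.480 = 11.010
ΔΔCt = 11.010 − 7.330 = 3.680
Fold change = 2^(−3.680) = 0.0780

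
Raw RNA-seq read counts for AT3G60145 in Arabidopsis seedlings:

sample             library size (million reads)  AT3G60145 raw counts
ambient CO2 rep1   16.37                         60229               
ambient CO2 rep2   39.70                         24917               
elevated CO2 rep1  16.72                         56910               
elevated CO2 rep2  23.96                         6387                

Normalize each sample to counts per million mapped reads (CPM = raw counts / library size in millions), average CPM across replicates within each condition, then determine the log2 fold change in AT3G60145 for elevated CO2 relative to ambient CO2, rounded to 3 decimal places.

CPM(ambient CO2 rep1) = 60229 / 16.37 = 3679.2303
CPM(ambient CO2 rep2) = 24917 / 39.70 = 627.6322
CPM(elevated CO2 rep1) = 56910 / 16.72 = 3403.7081
CPM(elevated CO2 rep2) = 6387 / 23.96 = 266.5693
mean CPM(ambient CO2) = 2153.4313; mean CPM(elevated CO2) = 1835.1387
Fold change = 1835.1387 / 2153.4313 = 0.85219
log2(0.85219) = -0.2307

-0.231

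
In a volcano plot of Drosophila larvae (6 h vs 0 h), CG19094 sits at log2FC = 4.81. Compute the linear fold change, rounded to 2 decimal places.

Fold change = 2^(4.81) = 28.051

28.05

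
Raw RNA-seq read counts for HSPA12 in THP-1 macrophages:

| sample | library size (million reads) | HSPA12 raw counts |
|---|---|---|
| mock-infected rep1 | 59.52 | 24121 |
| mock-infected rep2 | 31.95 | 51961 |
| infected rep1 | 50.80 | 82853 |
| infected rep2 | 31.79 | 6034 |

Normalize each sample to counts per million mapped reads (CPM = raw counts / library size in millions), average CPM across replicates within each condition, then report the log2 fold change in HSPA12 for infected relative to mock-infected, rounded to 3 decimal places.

-0.158

CPM(mock-infected rep1) = 24121 / 59.52 = 405.2587
CPM(mock-infected rep2) = 51961 / 31.95 = 1626.3224
CPM(infected rep1) = 82853 / 50.80 = 1630.9646
CPM(infected rep2) = 6034 / 31.79 = 189.8081
mean CPM(mock-infected) = 1015.7906; mean CPM(infected) = 910.3863
Fold change = 910.3863 / 1015.7906 = 0.89623
log2(0.89623) = -0.1581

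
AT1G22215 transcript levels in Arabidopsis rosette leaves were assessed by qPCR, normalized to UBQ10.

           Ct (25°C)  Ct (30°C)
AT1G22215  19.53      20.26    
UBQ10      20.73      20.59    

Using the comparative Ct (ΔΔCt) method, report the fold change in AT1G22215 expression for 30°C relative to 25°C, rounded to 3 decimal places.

ΔCt(25°C) = 19.530 − 20.730 = -1.200
ΔCt(30°C) = 20.260 − 20.590 = -0.330
ΔΔCt = -0.330 − (-1.200) = 0.870
Fold change = 2^(−0.870) = 0.5471

0.547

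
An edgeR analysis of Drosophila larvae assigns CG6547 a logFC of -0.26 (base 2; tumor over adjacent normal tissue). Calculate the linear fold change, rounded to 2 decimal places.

Fold change = 2^(-0.26) = 0.835

0.84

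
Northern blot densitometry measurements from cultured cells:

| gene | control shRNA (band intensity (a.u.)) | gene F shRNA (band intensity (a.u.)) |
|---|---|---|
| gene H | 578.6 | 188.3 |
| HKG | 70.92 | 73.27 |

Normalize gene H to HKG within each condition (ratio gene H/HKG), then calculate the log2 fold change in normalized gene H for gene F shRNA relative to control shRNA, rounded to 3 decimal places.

gene H/HKG (control shRNA) = 578.6 / 70.92 = 8.1585
gene H/HKG (gene F shRNA) = 188.3 / 73.27 = 2.5699
Fold change = 2.5699 / 8.1585 = 0.3150
log2(0.3150) = -1.6666

-1.667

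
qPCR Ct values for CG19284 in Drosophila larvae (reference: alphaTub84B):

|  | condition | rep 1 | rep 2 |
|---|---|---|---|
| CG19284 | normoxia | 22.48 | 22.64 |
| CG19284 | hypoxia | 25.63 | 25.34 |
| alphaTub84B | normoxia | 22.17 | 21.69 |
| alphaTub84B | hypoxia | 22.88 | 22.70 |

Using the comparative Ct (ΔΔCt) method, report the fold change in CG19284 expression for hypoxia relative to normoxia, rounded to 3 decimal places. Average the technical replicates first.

0.239

Mean Ct: CG19284 normoxia 22.560; CG19284 hypoxia 25.485; alphaTub84B normoxia 21.930; alphaTub84B hypoxia 22.790
ΔCt(normoxia) = 22.560 − 21.930 = 0.630
ΔCt(hypoxia) = 25.485 − 22.790 = 2.695
ΔΔCt = 2.695 − 0.630 = 2.065
Fold change = 2^(−2.065) = 0.2390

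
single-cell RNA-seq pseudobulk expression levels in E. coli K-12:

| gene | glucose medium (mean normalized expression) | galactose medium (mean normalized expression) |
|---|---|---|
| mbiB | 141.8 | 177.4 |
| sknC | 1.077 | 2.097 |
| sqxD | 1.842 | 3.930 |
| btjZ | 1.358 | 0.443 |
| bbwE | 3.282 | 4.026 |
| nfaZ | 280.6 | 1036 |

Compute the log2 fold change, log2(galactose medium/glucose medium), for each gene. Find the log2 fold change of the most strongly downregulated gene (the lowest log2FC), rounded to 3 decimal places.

-1.616

log2(177.4/141.8) = 0.323  (mbiB)
log2(2.097/1.077) = 0.961  (sknC)
log2(3.930/1.842) = 1.093  (sqxD)
log2(0.443/1.358) = -1.616  (btjZ)
log2(4.026/3.282) = 0.295  (bbwE)
log2(1036/280.6) = 1.884  (nfaZ)
btjZ is most strongly downregulated.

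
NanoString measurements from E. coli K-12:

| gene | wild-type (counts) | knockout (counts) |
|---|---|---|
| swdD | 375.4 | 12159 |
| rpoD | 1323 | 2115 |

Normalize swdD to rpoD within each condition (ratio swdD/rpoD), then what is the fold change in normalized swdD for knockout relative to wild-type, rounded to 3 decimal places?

swdD/rpoD (wild-type) = 375.4 / 1323 = 0.28375
swdD/rpoD (knockout) = 12159 / 2115 = 5.7489
Fold change = 5.7489 / 0.28375 = 20.2606

20.261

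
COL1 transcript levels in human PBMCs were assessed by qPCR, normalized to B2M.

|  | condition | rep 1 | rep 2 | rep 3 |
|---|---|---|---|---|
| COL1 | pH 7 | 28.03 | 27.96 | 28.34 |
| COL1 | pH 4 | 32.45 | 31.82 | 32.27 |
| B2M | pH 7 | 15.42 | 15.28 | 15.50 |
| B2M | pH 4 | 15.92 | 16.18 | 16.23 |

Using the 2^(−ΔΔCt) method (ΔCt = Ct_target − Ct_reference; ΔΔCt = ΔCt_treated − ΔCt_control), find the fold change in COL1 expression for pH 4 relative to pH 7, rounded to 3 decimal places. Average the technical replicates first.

0.097

Mean Ct: COL1 pH 7 28.110; COL1 pH 4 32.180; B2M pH 7 15.400; B2M pH 4 16.110
ΔCt(pH 7) = 28.110 − 15.400 = 12.710
ΔCt(pH 4) = 32.180 − 16.110 = 16.070
ΔΔCt = 16.070 − 12.710 = 3.360
Fold change = 2^(−3.360) = 0.0974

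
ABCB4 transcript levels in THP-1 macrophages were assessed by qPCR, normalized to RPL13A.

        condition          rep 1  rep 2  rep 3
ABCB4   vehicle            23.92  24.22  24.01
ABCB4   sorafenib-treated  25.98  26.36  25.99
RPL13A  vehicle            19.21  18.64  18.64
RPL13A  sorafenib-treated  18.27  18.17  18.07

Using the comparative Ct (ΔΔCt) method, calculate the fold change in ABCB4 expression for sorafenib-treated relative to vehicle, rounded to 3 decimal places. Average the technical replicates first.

Mean Ct: ABCB4 vehicle 24.050; ABCB4 sorafenib-treated 26.110; RPL13A vehicle 18.830; RPL13A sorafenib-treated 18.170
ΔCt(vehicle) = 24.050 − 18.830 = 5.220
ΔCt(sorafenib-treated) = 26.110 − 18.170 = 7.940
ΔΔCt = 7.940 − 5.220 = 2.720
Fold change = 2^(−2.720) = 0.1518

0.152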